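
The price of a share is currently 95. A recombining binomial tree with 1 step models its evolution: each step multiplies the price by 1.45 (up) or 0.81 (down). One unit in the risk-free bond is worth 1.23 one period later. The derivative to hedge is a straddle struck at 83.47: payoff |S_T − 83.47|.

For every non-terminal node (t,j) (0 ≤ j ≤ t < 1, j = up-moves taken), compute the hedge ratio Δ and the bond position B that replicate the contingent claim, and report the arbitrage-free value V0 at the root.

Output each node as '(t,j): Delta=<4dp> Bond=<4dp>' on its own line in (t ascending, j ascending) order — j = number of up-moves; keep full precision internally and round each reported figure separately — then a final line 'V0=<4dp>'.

(0,0): Delta=0.7855 Bond=-43.8425
V0=30.7825

The replicating-portfolio and risk-neutral prices coincide; use p* = (1.23−0.81)/(1.45−0.81) = 0.6562 for the latter.
Terminal values V(1,·): V(1,0)=6.5200, V(1,1)=54.2800
(0,0): S=95.0000. Δ = (V_up−V_dn)/(S_up−S_dn) = (54.2800−6.5200)/(137.7500−76.9500) = 0.7855. V = [p*·54.2800 + (1−p*)·6.5200]/1.23 = 30.7825. B = V − Δ·S = -43.8425.
Check: Δ(0,0)·S0 + B(0,0) = 30.7825 = V0.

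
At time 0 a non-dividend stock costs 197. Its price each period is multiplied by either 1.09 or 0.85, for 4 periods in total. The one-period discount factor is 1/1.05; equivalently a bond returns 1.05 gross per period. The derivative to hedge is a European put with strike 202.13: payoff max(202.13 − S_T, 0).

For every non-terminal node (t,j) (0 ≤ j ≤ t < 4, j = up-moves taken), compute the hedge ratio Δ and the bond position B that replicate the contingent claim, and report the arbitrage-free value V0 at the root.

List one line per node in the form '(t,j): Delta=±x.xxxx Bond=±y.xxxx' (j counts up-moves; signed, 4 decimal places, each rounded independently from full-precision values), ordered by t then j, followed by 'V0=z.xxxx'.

No-arbitrage ⇒ martingale measure with p* = (R−d)/(u−d) = 0.8333.
Terminal payoffs: V(4,0)=99.2948, V(4,1)=70.2589, V(4,2)=33.0248, V(4,3)=0.0000, V(4,4)=0.0000
Node (3,0) S=120.9826: V=(p*·70.2589+(1−p*)·99.2948)/1.05=71.5221; Δ=(70.2589−99.2948)/(131.8711−102.8352)=-1.0000; B=V−Δ·S=192.5048
Node (3,1) S=155.1424: V=(p*·33.0248+(1−p*)·70.2589)/1.05=37.3623; Δ=(33.0248−70.2589)/(169.1052−131.8711)=-1.0000; B=V−Δ·S=192.5048
Node (3,2) S=198.9473: V=(p*·0.0000+(1−p*)·33.0248)/1.05=5.2420; Δ=(0.0000−33.0248)/(216.8526−169.1052)=-0.6917; B=V−Δ·S=142.8452
Node (3,3) S=255.1207: V=(p*·0.0000+(1−p*)·0.0000)/1.05=0.0000; Δ=(0.0000−0.0000)/(278.0816−216.8526)=0.0000; B=V−Δ·S=0.0000
Node (2,0) S=142.3325: V=(p*·37.3623+(1−p*)·71.5221)/1.05=41.0054; Δ=(37.3623−71.5221)/(155.1424−120.9826)=-1.0000; B=V−Δ·S=183.3379
Node (2,1) S=182.5205: V=(p*·5.2420+(1−p*)·37.3623)/1.05=10.0909; Δ=(5.2420−37.3623)/(198.9473−155.1424)=-0.7333; B=V−Δ·S=143.9255
Node (2,2) S=234.0557: V=(p*·0.0000+(1−p*)·5.2420)/1.05=0.8321; Δ=(0.0000−5.2420)/(255.1207−198.9473)=-0.0933; B=V−Δ·S=22.6738
Node (1,0) S=167.4500: V=(p*·10.0909+(1−p*)·41.0054)/1.05=14.5174; Δ=(10.0909−41.0054)/(182.5205−142.3325)=-0.7692; B=V−Δ·S=143.3278
Node (1,1) S=214.7300: V=(p*·0.8321+(1−p*)·10.0909)/1.05=2.2621; Δ=(0.8321−10.0909)/(234.0557−182.5205)=-0.1797; B=V−Δ·S=40.8404
Node (0,0) S=197.0000: V=(p*·2.2621+(1−p*)·14.5174)/1.05=4.0997; Δ=(2.2621−14.5174)/(214.7300−167.4500)=-0.2592; B=V−Δ·S=55.1635
Self-financing check: at every node Δ·S+B equals the discounted successor values.

(0,0): Delta=-0.2592 Bond=55.1635
(1,0): Delta=-0.7692 Bond=143.3278
(1,1): Delta=-0.1797 Bond=40.8404
(2,0): Delta=-1.0000 Bond=183.3379
(2,1): Delta=-0.7333 Bond=143.9255
(2,2): Delta=-0.0933 Bond=22.6738
(3,0): Delta=-1.0000 Bond=192.5048
(3,1): Delta=-1.0000 Bond=192.5048
(3,2): Delta=-0.6917 Bond=142.8452
(3,3): Delta=0.0000 Bond=0.0000
V0=4.0997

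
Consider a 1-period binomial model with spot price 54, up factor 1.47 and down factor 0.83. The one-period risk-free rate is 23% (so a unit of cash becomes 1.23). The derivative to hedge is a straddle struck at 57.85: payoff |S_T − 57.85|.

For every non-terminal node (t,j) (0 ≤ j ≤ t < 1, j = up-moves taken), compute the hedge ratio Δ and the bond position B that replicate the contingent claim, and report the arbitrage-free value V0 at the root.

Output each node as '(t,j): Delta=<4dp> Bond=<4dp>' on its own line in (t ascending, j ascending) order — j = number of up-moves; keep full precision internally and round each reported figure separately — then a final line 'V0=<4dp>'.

No-arbitrage ⇒ martingale measure with p* = (R−d)/(u−d) = 0.6250.
Terminal payoffs: V(1,0)=13.0300, V(1,1)=21.5300
Node (0,0) S=54.0000: V=(p*·21.5300+(1−p*)·13.0300)/1.23=14.9126; Δ=(21.5300−13.0300)/(79.3800−44.8200)=0.2459; B=V−Δ·S=1.6314
Each (Δ,B) replicates both successor values, so the strategy is self-financing and V0 is arbitrage-free.

(0,0): Delta=0.2459 Bond=1.6314
V0=14.9126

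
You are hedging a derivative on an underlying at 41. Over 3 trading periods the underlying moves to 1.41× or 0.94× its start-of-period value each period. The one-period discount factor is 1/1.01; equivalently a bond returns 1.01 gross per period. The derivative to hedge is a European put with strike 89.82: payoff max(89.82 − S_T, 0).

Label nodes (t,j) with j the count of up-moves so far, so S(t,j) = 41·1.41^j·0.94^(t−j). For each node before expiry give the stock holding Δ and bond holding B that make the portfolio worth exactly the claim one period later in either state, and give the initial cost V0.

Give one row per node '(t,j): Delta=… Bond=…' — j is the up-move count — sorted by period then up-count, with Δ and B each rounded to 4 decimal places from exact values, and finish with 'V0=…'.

Since d<R<u, set p* = (R−d)/(u−d) = 0.1489; price each node as the discounted p*-expectation of its children.
Terminal values V(3,·): V(3,0)=55.7661, V(3,1)=38.7391, V(3,2)=13.1986, V(3,3)=0.0000
Node (2,0) S=36.2276: V=(p*·38.7391+(1−p*)·55.7661)/1.01=52.7031; Δ=(38.7391−55.7661)/(51.0809−34.0539)=-1.0000; B=V−Δ·S=88.9307
Node (2,1) S=54.3414: V=(p*·13.1986+(1−p*)·38.7391)/1.01=34.5893; Δ=(13.1986−38.7391)/(76.6214−51.0809)=-1.0000; B=V−Δ·S=88.9307
Node (2,2) S=81.5121: V=(p*·0.0000+(1−p*)·13.1986)/1.01=11.1217; Δ=(0.0000−13.1986)/(114.9321−76.6214)=-0.3445; B=V−Δ·S=39.2038
Node (1,0) S=38.5400: V=(p*·34.5893+(1−p*)·52.7031)/1.01=49.5102; Δ=(34.5893−52.7031)/(54.3414−36.2276)=-1.0000; B=V−Δ·S=88.0502
Node (1,1) S=57.8100: V=(p*·11.1217+(1−p*)·34.5893)/1.01=30.7863; Δ=(11.1217−34.5893)/(81.5121−54.3414)=-0.8637; B=V−Δ·S=80.7174
Node (0,0) S=41.0000: V=(p*·30.7863+(1−p*)·49.5102)/1.01=46.2589; Δ=(30.7863−49.5102)/(57.8100−38.5400)=-0.9717; B=V−Δ·S=86.0971
Each (Δ,B) replicates both successor values, so the strategy is self-financing and V0 is arbitrage-free.

(0,0): Delta=-0.9717 Bond=86.0971
(1,0): Delta=-1.0000 Bond=88.0502
(1,1): Delta=-0.8637 Bond=80.7174
(2,0): Delta=-1.0000 Bond=88.9307
(2,1): Delta=-1.0000 Bond=88.9307
(2,2): Delta=-0.3445 Bond=39.2038
V0=46.2589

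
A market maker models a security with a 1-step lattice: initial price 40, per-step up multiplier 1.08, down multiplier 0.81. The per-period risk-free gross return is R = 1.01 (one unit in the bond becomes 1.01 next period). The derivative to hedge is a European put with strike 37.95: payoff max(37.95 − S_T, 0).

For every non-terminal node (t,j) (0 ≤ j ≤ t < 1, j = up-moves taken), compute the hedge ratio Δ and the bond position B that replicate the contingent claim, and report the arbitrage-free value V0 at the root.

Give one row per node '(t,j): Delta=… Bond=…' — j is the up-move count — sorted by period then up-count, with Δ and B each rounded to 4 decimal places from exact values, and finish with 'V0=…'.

(0,0): Delta=-0.5139 Bond=21.9802
V0=1.4246

Risk-neutral probability p* = (R−d)/(u−d) = (1.01−0.81)/(1.08−0.81) = 0.7407.
Payoff layer (t=1): V(1,0)=5.5500, V(1,1)=0.0000
Node (0,0) S=40.0000: V=(p*·0.0000+(1−p*)·5.5500)/1.01=1.4246; Δ=(0.0000−5.5500)/(43.2000−32.4000)=-0.5139; B=V−Δ·S=21.9802
Root portfolio cost Δ·40+B reproduces V0=1.4246.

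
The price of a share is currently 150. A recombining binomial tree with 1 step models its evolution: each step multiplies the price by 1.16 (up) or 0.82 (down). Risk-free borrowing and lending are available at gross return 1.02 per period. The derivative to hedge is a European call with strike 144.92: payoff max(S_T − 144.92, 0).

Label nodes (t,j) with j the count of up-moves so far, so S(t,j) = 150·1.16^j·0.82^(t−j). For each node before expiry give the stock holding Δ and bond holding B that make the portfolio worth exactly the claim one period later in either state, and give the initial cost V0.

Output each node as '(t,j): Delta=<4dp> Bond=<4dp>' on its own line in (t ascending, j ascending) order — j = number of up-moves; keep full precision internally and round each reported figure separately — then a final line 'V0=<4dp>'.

(0,0): Delta=0.5702 Bond=-68.7589
V0=16.7705

The replicating-portfolio and risk-neutral prices coincide; use p* = (1.02−0.82)/(1.16−0.82) = 0.5882 for the latter.
Payoff layer (t=1): V(1,0)=0.0000, V(1,1)=29.0800
Node (0,0) S=150.0000: V=(p*·29.0800+(1−p*)·0.0000)/1.02=16.7705; Δ=(29.0800−0.0000)/(174.0000−123.0000)=0.5702; B=V−Δ·S=-68.7589
The time-0 hedge costs 16.7705, which is the no-arbitrage price.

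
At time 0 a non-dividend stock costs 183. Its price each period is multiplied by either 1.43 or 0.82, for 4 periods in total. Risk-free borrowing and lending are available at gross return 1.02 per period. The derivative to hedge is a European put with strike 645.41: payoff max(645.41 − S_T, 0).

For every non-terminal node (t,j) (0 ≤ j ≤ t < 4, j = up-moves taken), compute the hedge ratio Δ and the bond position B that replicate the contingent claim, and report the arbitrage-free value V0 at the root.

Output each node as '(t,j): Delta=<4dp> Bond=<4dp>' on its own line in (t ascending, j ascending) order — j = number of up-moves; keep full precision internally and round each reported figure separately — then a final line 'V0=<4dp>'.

Since d<R<u, set p* = (R−d)/(u−d) = 0.3279; price each node as the discounted p*-expectation of its children.
Terminal values V(4,·): V(4,0)=562.6717, V(4,1)=501.1225, V(4,2)=393.7867, V(4,3)=206.6035, V(4,4)=0.0000
  t=3,j=0: stock 100.9003 → up 144.2875 (V=501.1225), down 82.7383 (V=562.6717). Price 531.8546; hedge Δ=-1.0000, bond B=632.7549.
  t=3,j=1: stock 175.9604 → up 251.6233 (V=393.7867), down 144.2875 (V=501.1225). Price 456.7945; hedge Δ=-1.0000, bond B=632.7549.
  t=3,j=2: stock 306.8577 → up 438.8065 (V=206.6035), down 251.6233 (V=393.7867). Price 325.8972; hedge Δ=-1.0000, bond B=632.7549.
  t=3,j=3: stock 535.1299 → up 765.2357 (V=0.0000), down 438.8065 (V=206.6035). Price 136.1418; hedge Δ=-0.6329, bond B=474.8361.
  t=2,j=0: stock 123.0492 → up 175.9604 (V=456.7945), down 100.9003 (V=531.8546). Price 497.2987; hedge Δ=-1.0000, bond B=620.3479.
  t=2,j=1: stock 214.5858 → up 306.8577 (V=325.8972), down 175.9604 (V=456.7945). Price 405.7621; hedge Δ=-1.0000, bond B=620.3479.
  t=2,j=2: stock 374.2167 → up 535.1299 (V=136.1418), down 306.8577 (V=325.8972). Price 258.5121; hedge Δ=-0.8313, bond B=569.5865.
  t=1,j=0: stock 150.0600 → up 214.5858 (V=405.7621), down 123.0492 (V=497.2987). Price 458.1243; hedge Δ=-1.0000, bond B=608.1843.
  t=1,j=1: stock 261.6900 → up 374.2167 (V=258.5121), down 214.5858 (V=405.7621). Price 350.4740; hedge Δ=-0.9224, bond B=591.8675.
  t=0,j=0: stock 183.0000 → up 261.6900 (V=350.4740), down 150.0600 (V=458.1243). Price 414.5383; hedge Δ=-0.9643, bond B=591.0142.
Each (Δ,B) replicates both successor values, so the strategy is self-financing and V0 is arbitrage-free.

(0,0): Delta=-0.9643 Bond=591.0142
(1,0): Delta=-1.0000 Bond=608.1843
(1,1): Delta=-0.9224 Bond=591.8675
(2,0): Delta=-1.0000 Bond=620.3479
(2,1): Delta=-1.0000 Bond=620.3479
(2,2): Delta=-0.8313 Bond=569.5865
(3,0): Delta=-1.0000 Bond=632.7549
(3,1): Delta=-1.0000 Bond=632.7549
(3,2): Delta=-1.0000 Bond=632.7549
(3,3): Delta=-0.6329 Bond=474.8361
V0=414.5383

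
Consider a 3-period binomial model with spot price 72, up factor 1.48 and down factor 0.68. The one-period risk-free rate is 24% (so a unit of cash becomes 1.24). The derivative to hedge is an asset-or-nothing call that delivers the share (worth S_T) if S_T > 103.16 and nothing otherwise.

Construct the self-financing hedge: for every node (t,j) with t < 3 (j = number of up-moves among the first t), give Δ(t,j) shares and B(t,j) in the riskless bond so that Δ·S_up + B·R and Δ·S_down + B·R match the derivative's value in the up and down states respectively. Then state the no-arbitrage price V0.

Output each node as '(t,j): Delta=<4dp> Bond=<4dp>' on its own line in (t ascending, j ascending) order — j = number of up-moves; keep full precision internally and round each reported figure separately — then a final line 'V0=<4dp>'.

(0,0): Delta=1.2066 Bond=-20.0802
(1,0): Delta=1.5456 Bond=-41.4991
(1,1): Delta=1.1398 Bond=-17.7853
(2,0): Delta=0.0000 Bond=0.0000
(2,1): Delta=1.8500 Bond=-73.5127
(2,2): Delta=1.0000 Bond=0.0000
V0=66.7950

Risk-neutral probability p* = (R−d)/(u−d) = (1.24−0.68)/(1.48−0.68) = 0.7000.
At expiry t=3: V(3,0)=0.0000, V(3,1)=0.0000, V(3,2)=107.2420, V(3,3)=233.4090
(2,0): S=33.2928. Δ = (V_up−V_dn)/(S_up−S_dn) = (0.0000−0.0000)/(49.2733−22.6391) = 0.0000. V = [p*·0.0000 + (1−p*)·0.0000]/1.24 = 0.0000. B = V − Δ·S = 0.0000.
(2,1): S=72.4608. Δ = (V_up−V_dn)/(S_up−S_dn) = (107.2420−0.0000)/(107.2420−49.2733) = 1.8500. V = [p*·107.2420 + (1−p*)·0.0000]/1.24 = 60.5398. B = V − Δ·S = -73.5127.
(2,2): S=157.7088. Δ = (V_up−V_dn)/(S_up−S_dn) = (233.4090−107.2420)/(233.4090−107.2420) = 1.0000. V = [p*·233.4090 + (1−p*)·107.2420]/1.24 = 157.7088. B = V − Δ·S = 0.0000.
(1,0): S=48.9600. Δ = (V_up−V_dn)/(S_up−S_dn) = (60.5398−0.0000)/(72.4608−33.2928) = 1.5456. V = [p*·60.5398 + (1−p*)·0.0000]/1.24 = 34.1757. B = V − Δ·S = -41.4991.
(1,1): S=106.5600. Δ = (V_up−V_dn)/(S_up−S_dn) = (157.7088−60.5398)/(157.7088−72.4608) = 1.1398. V = [p*·157.7088 + (1−p*)·60.5398]/1.24 = 103.6759. B = V − Δ·S = -17.7853.
(0,0): S=72.0000. Δ = (V_up−V_dn)/(S_up−S_dn) = (103.6759−34.1757)/(106.5600−48.9600) = 1.2066. V = [p*·103.6759 + (1−p*)·34.1757]/1.24 = 66.7950. B = V − Δ·S = -20.0802.
The time-0 hedge costs 66.7950, which is the no-arbitrage price.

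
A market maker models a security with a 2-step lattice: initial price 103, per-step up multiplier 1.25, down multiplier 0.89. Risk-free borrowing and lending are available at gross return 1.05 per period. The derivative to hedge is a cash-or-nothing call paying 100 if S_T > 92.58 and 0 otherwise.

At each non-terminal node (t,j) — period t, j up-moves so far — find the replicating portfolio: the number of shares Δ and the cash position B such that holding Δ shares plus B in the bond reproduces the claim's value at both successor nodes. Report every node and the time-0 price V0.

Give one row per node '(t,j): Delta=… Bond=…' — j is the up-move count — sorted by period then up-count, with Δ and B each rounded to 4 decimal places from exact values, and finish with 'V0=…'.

No-arbitrage ⇒ martingale measure with p* = (R−d)/(u−d) = 0.4444.
At expiry t=2: V(2,0)=0.0000, V(2,1)=100.0000, V(2,2)=100.0000
Node (1,0) S=91.6700: V=(p*·100.0000+(1−p*)·0.0000)/1.05=42.3280; Δ=(100.0000−0.0000)/(114.5875−81.5863)=3.0302; B=V−Δ·S=-235.4497
Node (1,1) S=128.7500: V=(p*·100.0000+(1−p*)·100.0000)/1.05=95.2381; Δ=(100.0000−100.0000)/(160.9375−114.5875)=0.0000; B=V−Δ·S=95.2381
Node (0,0) S=103.0000: V=(p*·95.2381+(1−p*)·42.3280)/1.05=62.7082; Δ=(95.2381−42.3280)/(128.7500−91.6700)=1.4269; B=V−Δ·S=-84.2642
Each (Δ,B) replicates both successor values, so the strategy is self-financing and V0 is arbitrage-free.

(0,0): Delta=1.4269 Bond=-84.2642
(1,0): Delta=3.0302 Bond=-235.4497
(1,1): Delta=0.0000 Bond=95.2381
V0=62.7082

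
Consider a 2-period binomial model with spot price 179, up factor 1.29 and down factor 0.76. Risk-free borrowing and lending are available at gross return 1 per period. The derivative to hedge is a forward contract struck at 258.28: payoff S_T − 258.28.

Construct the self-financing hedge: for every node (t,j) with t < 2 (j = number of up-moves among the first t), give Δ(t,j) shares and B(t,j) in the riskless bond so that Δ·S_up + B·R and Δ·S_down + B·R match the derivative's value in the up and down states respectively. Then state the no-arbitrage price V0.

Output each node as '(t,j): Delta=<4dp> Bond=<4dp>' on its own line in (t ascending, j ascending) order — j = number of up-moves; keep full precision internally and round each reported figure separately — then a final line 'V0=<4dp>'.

(0,0): Delta=1.0000 Bond=-258.2800
(1,0): Delta=1.0000 Bond=-258.2800
(1,1): Delta=1.0000 Bond=-258.2800
V0=-79.2800

Under the risk-neutral measure, an up-move has probability p* = (R−d)/(u−d) = 0.4528 and values discount at R = 1.
Payoff layer (t=2): V(2,0)=-154.8896, V(2,1)=-82.7884, V(2,2)=39.5939
  t=1,j=0: stock 136.0400 → up 175.4916 (V=-82.7884), down 103.3904 (V=-154.8896). Price -122.2400; hedge Δ=1.0000, bond B=-258.2800.
  t=1,j=1: stock 230.9100 → up 297.8739 (V=39.5939), down 175.4916 (V=-82.7884). Price -27.3700; hedge Δ=1.0000, bond B=-258.2800.
  t=0,j=0: stock 179.0000 → up 230.9100 (V=-27.3700), down 136.0400 (V=-122.2400). Price -79.2800; hedge Δ=1.0000, bond B=-258.2800.
Check: Δ(0,0)·S0 + B(0,0) = -79.2800 = V0.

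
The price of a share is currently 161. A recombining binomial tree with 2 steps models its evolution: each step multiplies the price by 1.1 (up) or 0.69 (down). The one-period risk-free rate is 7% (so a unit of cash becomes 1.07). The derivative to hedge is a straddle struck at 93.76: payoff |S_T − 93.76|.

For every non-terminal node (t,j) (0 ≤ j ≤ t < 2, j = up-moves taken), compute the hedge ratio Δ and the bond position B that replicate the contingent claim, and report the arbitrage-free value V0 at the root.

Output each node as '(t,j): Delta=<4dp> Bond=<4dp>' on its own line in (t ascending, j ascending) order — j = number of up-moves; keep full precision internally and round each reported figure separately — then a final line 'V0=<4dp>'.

The replicating-portfolio and risk-neutral prices coincide; use p* = (1.07−0.69)/(1.1−0.69) = 0.9268 for the latter.
Terminal payoffs: V(2,0)=17.1079, V(2,1)=28.4390, V(2,2)=101.0500
  t=1,j=0: stock 111.0900 → up 122.1990 (V=28.4390), down 76.6521 (V=17.1079). Price 25.8036; hedge Δ=0.2488, bond B=-1.8332.
  t=1,j=1: stock 177.1000 → up 194.8100 (V=101.0500), down 122.1990 (V=28.4390). Price 89.4738; hedge Δ=1.0000, bond B=-87.6262.
  t=0,j=0: stock 161.0000 → up 177.1000 (V=89.4738), down 111.0900 (V=25.8036). Price 79.2664; hedge Δ=0.9646, bond B=-76.0268.
Each (Δ,B) replicates both successor values, so the strategy is self-financing and V0 is arbitrage-free.

(0,0): Delta=0.9646 Bond=-76.0268
(1,0): Delta=0.2488 Bond=-1.8332
(1,1): Delta=1.0000 Bond=-87.6262
V0=79.2664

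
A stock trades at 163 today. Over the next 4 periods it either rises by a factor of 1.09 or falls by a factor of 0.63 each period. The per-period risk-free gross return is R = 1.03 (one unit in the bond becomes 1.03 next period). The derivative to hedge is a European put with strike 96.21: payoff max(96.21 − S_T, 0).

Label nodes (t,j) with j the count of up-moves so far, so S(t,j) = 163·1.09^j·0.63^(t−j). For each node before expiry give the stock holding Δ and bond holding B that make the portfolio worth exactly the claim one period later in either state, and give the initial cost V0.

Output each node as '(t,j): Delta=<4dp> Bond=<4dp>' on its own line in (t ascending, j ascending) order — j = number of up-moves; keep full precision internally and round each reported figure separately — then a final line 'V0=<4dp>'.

Since d<R<u, set p* = (R−d)/(u−d) = 0.8696; price each node as the discounted p*-expectation of its children.
Terminal payoffs: V(4,0)=70.5327, V(4,1)=51.7841, V(4,2)=19.3462, V(4,3)=0.0000, V(4,4)=0.0000
Node (3,0) S=40.7577: V=(p*·51.7841+(1−p*)·70.5327)/1.03=52.6501; Δ=(51.7841−70.5327)/(44.4259−25.6773)=-1.0000; B=V−Δ·S=93.4078
Node (3,1) S=70.5172: V=(p*·19.3462+(1−p*)·51.7841)/1.03=22.8905; Δ=(19.3462−51.7841)/(76.8638−44.4259)=-1.0000; B=V−Δ·S=93.4078
Node (3,2) S=122.0060: V=(p*·0.0000+(1−p*)·19.3462)/1.03=2.4499; Δ=(0.0000−19.3462)/(132.9865−76.8638)=-0.3447; B=V−Δ·S=44.5069
Node (3,3) S=211.0897: V=(p*·0.0000+(1−p*)·0.0000)/1.03=0.0000; Δ=(0.0000−0.0000)/(230.0878−132.9865)=0.0000; B=V−Δ·S=0.0000
Node (2,0) S=64.6947: V=(p*·22.8905+(1−p*)·52.6501)/1.03=25.9925; Δ=(22.8905−52.6501)/(70.5172−40.7577)=-1.0000; B=V−Δ·S=90.6872
Node (2,1) S=111.9321: V=(p*·2.4499+(1−p*)·22.8905)/1.03=4.9671; Δ=(2.4499−22.8905)/(122.0060−70.5172)=-0.3970; B=V−Δ·S=49.4032
Node (2,2) S=193.6603: V=(p*·0.0000+(1−p*)·2.4499)/1.03=0.3102; Δ=(0.0000−2.4499)/(211.0897−122.0060)=-0.0275; B=V−Δ·S=5.6362
Node (1,0) S=102.6900: V=(p*·4.9671+(1−p*)·25.9925)/1.03=7.4850; Δ=(4.9671−25.9925)/(111.9321−64.6947)=-0.4451; B=V−Δ·S=53.1923
Node (1,1) S=177.6700: V=(p*·0.3102+(1−p*)·4.9671)/1.03=0.8909; Δ=(0.3102−4.9671)/(193.6603−111.9321)=-0.0570; B=V−Δ·S=11.0145
Node (0,0) S=163.0000: V=(p*·0.8909+(1−p*)·7.4850)/1.03=1.7000; Δ=(0.8909−7.4850)/(177.6700−102.6900)=-0.0879; B=V−Δ·S=16.0349
Each (Δ,B) replicates both successor values, so the strategy is self-financing and V0 is arbitrage-free.

(0,0): Delta=-0.0879 Bond=16.0349
(1,0): Delta=-0.4451 Bond=53.1923
(1,1): Delta=-0.0570 Bond=11.0145
(2,0): Delta=-1.0000 Bond=90.6872
(2,1): Delta=-0.3970 Bond=49.4032
(2,2): Delta=-0.0275 Bond=5.6362
(3,0): Delta=-1.0000 Bond=93.4078
(3,1): Delta=-1.0000 Bond=93.4078
(3,2): Delta=-0.3447 Bond=44.5069
(3,3): Delta=0.0000 Bond=0.0000
V0=1.7000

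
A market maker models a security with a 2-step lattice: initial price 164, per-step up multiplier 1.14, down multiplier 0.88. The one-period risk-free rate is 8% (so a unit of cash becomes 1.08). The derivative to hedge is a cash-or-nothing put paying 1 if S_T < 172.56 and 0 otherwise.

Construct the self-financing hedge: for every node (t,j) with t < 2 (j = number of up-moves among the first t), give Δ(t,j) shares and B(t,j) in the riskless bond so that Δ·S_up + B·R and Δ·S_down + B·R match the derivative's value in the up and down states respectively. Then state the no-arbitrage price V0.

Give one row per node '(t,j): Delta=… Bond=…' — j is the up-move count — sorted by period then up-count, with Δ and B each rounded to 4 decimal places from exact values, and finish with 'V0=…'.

No-arbitrage ⇒ martingale measure with p* = (R−d)/(u−d) = 0.7692.
Payoff layer (t=2): V(2,0)=1.0000, V(2,1)=1.0000, V(2,2)=0.0000
(1,0): S=144.3200. Δ = (V_up−V_dn)/(S_up−S_dn) = (1.0000−1.0000)/(164.5248−127.0016) = 0.0000. V = [p*·1.0000 + (1−p*)·1.0000]/1.08 = 0.9259. B = V − Δ·S = 0.9259.
(1,1): S=186.9600. Δ = (V_up−V_dn)/(S_up−S_dn) = (0.0000−1.0000)/(213.1344−164.5248) = -0.0206. V = [p*·0.0000 + (1−p*)·1.0000]/1.08 = 0.2137. B = V − Δ·S = 4.0598.
(0,0): S=164.0000. Δ = (V_up−V_dn)/(S_up−S_dn) = (0.2137−0.9259)/(186.9600−144.3200) = -0.0167. V = [p*·0.2137 + (1−p*)·0.9259]/1.08 = 0.3500. B = V − Δ·S = 3.0895.
Check: Δ(0,0)·S0 + B(0,0) = 0.3500 = V0.

(0,0): Delta=-0.0167 Bond=3.0895
(1,0): Delta=0.0000 Bond=0.9259
(1,1): Delta=-0.0206 Bond=4.0598
V0=0.3500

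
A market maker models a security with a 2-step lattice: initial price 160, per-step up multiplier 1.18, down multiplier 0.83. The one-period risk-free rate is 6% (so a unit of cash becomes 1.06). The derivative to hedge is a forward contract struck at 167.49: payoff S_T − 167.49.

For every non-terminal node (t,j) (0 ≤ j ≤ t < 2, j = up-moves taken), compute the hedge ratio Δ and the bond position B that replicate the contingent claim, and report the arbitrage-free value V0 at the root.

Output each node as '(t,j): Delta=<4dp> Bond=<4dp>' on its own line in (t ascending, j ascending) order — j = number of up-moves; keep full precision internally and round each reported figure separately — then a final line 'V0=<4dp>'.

The replicating-portfolio and risk-neutral prices coincide; use p* = (1.06−0.83)/(1.18−0.83) = 0.6571 for the latter.
At expiry t=2: V(2,0)=-57.2660, V(2,1)=-10.7860, V(2,2)=55.2940
(1,0): S=132.8000. Δ = (V_up−V_dn)/(S_up−S_dn) = (-10.7860−-57.2660)/(156.7040−110.2240) = 1.0000. V = [p*·-10.7860 + (1−p*)·-57.2660]/1.06 = -25.2094. B = V − Δ·S = -158.0094.
(1,1): S=188.8000. Δ = (V_up−V_dn)/(S_up−S_dn) = (55.2940−-10.7860)/(222.7840−156.7040) = 1.0000. V = [p*·55.2940 + (1−p*)·-10.7860]/1.06 = 30.7906. B = V − Δ·S = -158.0094.
(0,0): S=160.0000. Δ = (V_up−V_dn)/(S_up−S_dn) = (30.7906−-25.2094)/(188.8000−132.8000) = 1.0000. V = [p*·30.7906 + (1−p*)·-25.2094]/1.06 = 10.9345. B = V − Δ·S = -149.0655.
The time-0 hedge costs 10.9345, which is the no-arbitrage price.

(0,0): Delta=1.0000 Bond=-149.0655
(1,0): Delta=1.0000 Bond=-158.0094
(1,1): Delta=1.0000 Bond=-158.0094
V0=10.9345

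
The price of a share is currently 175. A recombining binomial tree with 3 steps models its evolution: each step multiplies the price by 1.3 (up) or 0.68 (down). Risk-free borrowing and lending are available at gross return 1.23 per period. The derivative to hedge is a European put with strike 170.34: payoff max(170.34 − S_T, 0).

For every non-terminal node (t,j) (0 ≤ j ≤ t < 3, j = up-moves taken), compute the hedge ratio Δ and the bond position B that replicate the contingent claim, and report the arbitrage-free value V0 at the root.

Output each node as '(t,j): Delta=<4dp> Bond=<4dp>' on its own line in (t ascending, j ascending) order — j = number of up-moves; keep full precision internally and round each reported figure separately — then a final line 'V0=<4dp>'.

Risk-neutral probability p* = (R−d)/(u−d) = (1.23−0.68)/(1.3−0.68) = 0.8871.
Terminal values V(3,·): V(3,0)=115.3144, V(3,1)=65.1440, V(3,2)=0.0000, V(3,3)=0.0000
(2,0): S=80.9200. Δ = (V_up−V_dn)/(S_up−S_dn) = (65.1440−115.3144)/(105.1960−55.0256) = -1.0000. V = [p*·65.1440 + (1−p*)·115.3144]/1.23 = 57.5678. B = V − Δ·S = 138.4878.
(2,1): S=154.7000. Δ = (V_up−V_dn)/(S_up−S_dn) = (0.0000−65.1440)/(201.1100−105.1960) = -0.6792. V = [p*·0.0000 + (1−p*)·65.1440]/1.23 = 5.9796. B = V − Δ·S = 111.0506.
(2,2): S=295.7500. Δ = (V_up−V_dn)/(S_up−S_dn) = (0.0000−0.0000)/(384.4750−201.1100) = 0.0000. V = [p*·0.0000 + (1−p*)·0.0000]/1.23 = 0.0000. B = V − Δ·S = 0.0000.
(1,0): S=119.0000. Δ = (V_up−V_dn)/(S_up−S_dn) = (5.9796−57.5678)/(154.7000−80.9200) = -0.6992. V = [p*·5.9796 + (1−p*)·57.5678]/1.23 = 9.5968. B = V − Δ·S = 92.8035.
(1,1): S=227.5000. Δ = (V_up−V_dn)/(S_up−S_dn) = (0.0000−5.9796)/(295.7500−154.7000) = -0.0424. V = [p*·0.0000 + (1−p*)·5.9796]/1.23 = 0.5489. B = V − Δ·S = 10.1935.
(0,0): S=175.0000. Δ = (V_up−V_dn)/(S_up−S_dn) = (0.5489−9.5968)/(227.5000−119.0000) = -0.0834. V = [p*·0.5489 + (1−p*)·9.5968]/1.23 = 1.2768. B = V − Δ·S = 15.8703.
Self-financing check: at every node Δ·S+B equals the discounted successor values.

(0,0): Delta=-0.0834 Bond=15.8703
(1,0): Delta=-0.6992 Bond=92.8035
(1,1): Delta=-0.0424 Bond=10.1935
(2,0): Delta=-1.0000 Bond=138.4878
(2,1): Delta=-0.6792 Bond=111.0506
(2,2): Delta=0.0000 Bond=0.0000
V0=1.2768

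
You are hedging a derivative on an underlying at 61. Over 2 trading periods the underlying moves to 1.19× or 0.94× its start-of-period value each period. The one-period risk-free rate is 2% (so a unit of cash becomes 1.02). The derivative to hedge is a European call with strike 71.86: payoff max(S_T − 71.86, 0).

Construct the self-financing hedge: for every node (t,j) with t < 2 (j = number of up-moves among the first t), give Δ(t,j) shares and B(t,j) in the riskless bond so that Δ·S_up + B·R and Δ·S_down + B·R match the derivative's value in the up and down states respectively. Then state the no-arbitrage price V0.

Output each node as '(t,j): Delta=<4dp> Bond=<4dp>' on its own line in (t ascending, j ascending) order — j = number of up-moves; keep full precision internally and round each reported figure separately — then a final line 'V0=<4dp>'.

No-arbitrage ⇒ martingale measure with p* = (R−d)/(u−d) = 0.3200.
Terminal values V(2,·): V(2,0)=0.0000, V(2,1)=0.0000, V(2,2)=14.5221
  t=1,j=0: stock 57.3400 → up 68.2346 (V=0.0000), down 53.8996 (V=0.0000). Price 0.0000; hedge Δ=0.0000, bond B=0.0000.
  t=1,j=1: stock 72.5900 → up 86.3821 (V=14.5221), down 68.2346 (V=0.0000). Price 4.5560; hedge Δ=0.8002, bond B=-53.5324.
  t=0,j=0: stock 61.0000 → up 72.5900 (V=4.5560), down 57.3400 (V=0.0000). Price 1.4293; hedge Δ=0.2988, bond B=-16.7945.
Self-financing check: at every node Δ·S+B equals the discounted successor values.

(0,0): Delta=0.2988 Bond=-16.7945
(1,0): Delta=0.0000 Bond=0.0000
(1,1): Delta=0.8002 Bond=-53.5324
V0=1.4293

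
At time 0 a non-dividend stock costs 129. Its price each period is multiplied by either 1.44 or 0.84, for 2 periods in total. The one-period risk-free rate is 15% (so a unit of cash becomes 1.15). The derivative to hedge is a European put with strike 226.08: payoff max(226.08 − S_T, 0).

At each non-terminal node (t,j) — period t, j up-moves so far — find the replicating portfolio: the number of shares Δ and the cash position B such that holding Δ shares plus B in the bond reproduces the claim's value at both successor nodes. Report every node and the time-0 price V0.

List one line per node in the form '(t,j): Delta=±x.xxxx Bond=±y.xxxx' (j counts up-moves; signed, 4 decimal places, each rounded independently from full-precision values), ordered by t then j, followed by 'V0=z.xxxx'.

Under the risk-neutral measure, an up-move has probability p* = (R−d)/(u−d) = 0.5167 and values discount at R = 1.15.
At expiry t=2: V(2,0)=135.0576, V(2,1)=70.0416, V(2,2)=0.0000
Node (1,0) S=108.3600: V=(p*·70.0416+(1−p*)·135.0576)/1.15=88.2313; Δ=(70.0416−135.0576)/(156.0384−91.0224)=-1.0000; B=V−Δ·S=196.5913
Node (1,1) S=185.7600: V=(p*·0.0000+(1−p*)·70.0416)/1.15=29.4378; Δ=(0.0000−70.0416)/(267.4944−156.0384)=-0.6284; B=V−Δ·S=146.1738
Node (0,0) S=129.0000: V=(p*·29.4378+(1−p*)·88.2313)/1.15=50.3084; Δ=(29.4378−88.2313)/(185.7600−108.3600)=-0.7596; B=V−Δ·S=148.2976
The time-0 hedge costs 50.3084, which is the no-arbitrage price.

(0,0): Delta=-0.7596 Bond=148.2976
(1,0): Delta=-1.0000 Bond=196.5913
(1,1): Delta=-0.6284 Bond=146.1738
V0=50.3084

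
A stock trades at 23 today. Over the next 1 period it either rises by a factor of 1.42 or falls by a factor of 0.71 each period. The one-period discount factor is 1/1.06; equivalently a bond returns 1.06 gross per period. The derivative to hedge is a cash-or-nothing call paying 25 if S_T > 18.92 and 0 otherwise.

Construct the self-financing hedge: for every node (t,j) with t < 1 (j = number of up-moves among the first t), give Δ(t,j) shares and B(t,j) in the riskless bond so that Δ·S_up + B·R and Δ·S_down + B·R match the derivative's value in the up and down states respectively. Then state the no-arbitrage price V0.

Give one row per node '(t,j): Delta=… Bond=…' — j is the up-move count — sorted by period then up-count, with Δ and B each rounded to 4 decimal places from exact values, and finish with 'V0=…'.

(0,0): Delta=1.5309 Bond=-23.5849
V0=11.6264

Since d<R<u, set p* = (R−d)/(u−d) = 0.4930; price each node as the discounted p*-expectation of its children.
At expiry t=1: V(1,0)=0.0000, V(1,1)=25.0000
(0,0): S=23.0000. Δ = (V_up−V_dn)/(S_up−S_dn) = (25.0000−0.0000)/(32.6600−16.3300) = 1.5309. V = [p*·25.0000 + (1−p*)·0.0000]/1.06 = 11.6264. B = V − Δ·S = -23.5849.
Each (Δ,B) replicates both successor values, so the strategy is self-financing and V0 is arbitrage-free.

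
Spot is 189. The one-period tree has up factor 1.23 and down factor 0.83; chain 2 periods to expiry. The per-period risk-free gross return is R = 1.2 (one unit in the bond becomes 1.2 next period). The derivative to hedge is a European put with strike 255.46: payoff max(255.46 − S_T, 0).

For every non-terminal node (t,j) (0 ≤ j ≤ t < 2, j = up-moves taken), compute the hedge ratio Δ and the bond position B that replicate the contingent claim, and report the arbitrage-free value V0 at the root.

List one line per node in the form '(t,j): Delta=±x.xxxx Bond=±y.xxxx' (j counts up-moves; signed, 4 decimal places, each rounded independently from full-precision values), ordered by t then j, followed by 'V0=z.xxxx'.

(0,0): Delta=-0.6892 Bond=136.7785
(1,0): Delta=-1.0000 Bond=212.8833
(1,1): Delta=-0.6722 Bond=160.1816
V0=6.5124

No-arbitrage ⇒ martingale measure with p* = (R−d)/(u−d) = 0.9250.
Terminal values V(2,·): V(2,0)=125.2579, V(2,1)=62.5099, V(2,2)=0.0000
(1,0): S=156.8700. Δ = (V_up−V_dn)/(S_up−S_dn) = (62.5099−125.2579)/(192.9501−130.2021) = -1.0000. V = [p*·62.5099 + (1−p*)·125.2579]/1.2 = 56.0133. B = V − Δ·S = 212.8833.
(1,1): S=232.4700. Δ = (V_up−V_dn)/(S_up−S_dn) = (0.0000−62.5099)/(285.9381−192.9501) = -0.6722. V = [p*·0.0000 + (1−p*)·62.5099]/1.2 = 3.9069. B = V − Δ·S = 160.1816.
(0,0): S=189.0000. Δ = (V_up−V_dn)/(S_up−S_dn) = (3.9069−56.0133)/(232.4700−156.8700) = -0.6892. V = [p*·3.9069 + (1−p*)·56.0133]/1.2 = 6.5124. B = V − Δ·S = 136.7785.
The time-0 hedge costs 6.5124, which is the no-arbitrage price.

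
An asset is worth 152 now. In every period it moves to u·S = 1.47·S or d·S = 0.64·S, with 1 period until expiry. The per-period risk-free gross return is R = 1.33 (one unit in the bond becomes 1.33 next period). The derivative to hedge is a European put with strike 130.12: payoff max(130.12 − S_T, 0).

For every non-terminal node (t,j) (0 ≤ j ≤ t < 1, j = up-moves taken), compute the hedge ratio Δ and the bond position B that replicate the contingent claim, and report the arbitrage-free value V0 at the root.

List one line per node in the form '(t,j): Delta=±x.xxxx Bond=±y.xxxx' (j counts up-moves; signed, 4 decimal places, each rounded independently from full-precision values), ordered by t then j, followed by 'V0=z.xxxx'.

Since d<R<u, set p* = (R−d)/(u−d) = 0.8313; price each node as the discounted p*-expectation of its children.
At expiry t=1: V(1,0)=32.8400, V(1,1)=0.0000
(0,0): S=152.0000. Δ = (V_up−V_dn)/(S_up−S_dn) = (0.0000−32.8400)/(223.4400−97.2800) = -0.2603. V = [p*·0.0000 + (1−p*)·32.8400]/1.33 = 4.1649. B = V − Δ·S = 43.7311.
Each (Δ,B) replicates both successor values, so the strategy is self-financing and V0 is arbitrage-free.

(0,0): Delta=-0.2603 Bond=43.7311
V0=4.1649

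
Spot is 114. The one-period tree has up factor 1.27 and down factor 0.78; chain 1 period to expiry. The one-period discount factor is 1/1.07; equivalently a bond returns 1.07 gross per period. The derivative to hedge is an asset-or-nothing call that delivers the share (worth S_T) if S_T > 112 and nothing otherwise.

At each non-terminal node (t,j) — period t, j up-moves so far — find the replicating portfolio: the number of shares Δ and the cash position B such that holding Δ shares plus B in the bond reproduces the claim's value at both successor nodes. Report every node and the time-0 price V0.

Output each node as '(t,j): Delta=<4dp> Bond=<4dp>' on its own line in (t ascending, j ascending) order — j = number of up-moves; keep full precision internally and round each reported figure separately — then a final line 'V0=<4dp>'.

Risk-neutral probability p* = (R−d)/(u−d) = (1.07−0.78)/(1.27−0.78) = 0.5918.
Terminal payoffs: V(1,0)=0.0000, V(1,1)=144.7800
(0,0): S=114.0000. Δ = (V_up−V_dn)/(S_up−S_dn) = (144.7800−0.0000)/(144.7800−88.9200) = 2.5918. V = [p*·144.7800 + (1−p*)·0.0000]/1.07 = 80.0805. B = V − Δ·S = -215.3889.
Self-financing check: at every node Δ·S+B equals the discounted successor values.

(0,0): Delta=2.5918 Bond=-215.3889
V0=80.0805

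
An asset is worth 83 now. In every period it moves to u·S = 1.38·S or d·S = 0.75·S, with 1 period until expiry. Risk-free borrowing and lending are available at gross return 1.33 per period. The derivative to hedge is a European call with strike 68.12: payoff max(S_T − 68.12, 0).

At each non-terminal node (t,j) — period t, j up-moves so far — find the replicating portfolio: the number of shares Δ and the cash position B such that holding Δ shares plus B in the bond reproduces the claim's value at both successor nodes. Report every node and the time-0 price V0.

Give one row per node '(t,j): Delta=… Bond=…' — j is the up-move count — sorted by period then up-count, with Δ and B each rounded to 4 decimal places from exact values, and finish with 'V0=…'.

(0,0): Delta=0.8877 Bond=-41.5503
V0=32.1322

Under the risk-neutral measure, an up-move has probability p* = (R−d)/(u−d) = 0.9206 and values discount at R = 1.33.
Payoff layer (t=1): V(1,0)=0.0000, V(1,1)=46.4200
  t=0,j=0: stock 83.0000 → up 114.5400 (V=46.4200), down 62.2500 (V=0.0000). Price 32.1322; hedge Δ=0.8877, bond B=-41.5503.
Self-financing check: at every node Δ·S+B equals the discounted successor values.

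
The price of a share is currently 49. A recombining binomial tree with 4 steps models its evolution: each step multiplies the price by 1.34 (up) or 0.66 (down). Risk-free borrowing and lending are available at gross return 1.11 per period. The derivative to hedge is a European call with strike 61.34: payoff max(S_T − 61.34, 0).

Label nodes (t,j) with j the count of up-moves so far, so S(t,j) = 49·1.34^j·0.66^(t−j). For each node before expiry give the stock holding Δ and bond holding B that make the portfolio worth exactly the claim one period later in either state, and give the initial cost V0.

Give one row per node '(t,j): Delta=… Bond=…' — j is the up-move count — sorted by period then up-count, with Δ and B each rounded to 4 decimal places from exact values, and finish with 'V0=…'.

(0,0): Delta=0.6705 Bond=-16.3905
(1,0): Delta=0.2663 Bond=-5.1198
(1,1): Delta=0.7723 Bond=-24.8755
(2,0): Delta=0.0000 Bond=0.0000
(2,1): Delta=0.3333 Bond=-8.5877
(2,2): Delta=0.8828 Bond=-37.3352
(3,0): Delta=0.0000 Bond=0.0000
(3,1): Delta=0.0000 Bond=0.0000
(3,2): Delta=0.4172 Bond=-14.4044
(3,3): Delta=1.0000 Bond=-55.2613
V0=16.4644

No-arbitrage ⇒ martingale measure with p* = (R−d)/(u−d) = 0.6618.
Payoff layer (t=4): V(4,0)=0.0000, V(4,1)=0.0000, V(4,2)=0.0000, V(4,3)=16.4734, V(4,4)=96.6448
(3,0): S=14.0873. Δ = (V_up−V_dn)/(S_up−S_dn) = (0.0000−0.0000)/(18.8770−9.2976) = 0.0000. V = [p*·0.0000 + (1−p*)·0.0000]/1.11 = 0.0000. B = V − Δ·S = 0.0000.
(3,1): S=28.6015. Δ = (V_up−V_dn)/(S_up−S_dn) = (0.0000−0.0000)/(38.3260−18.8770) = 0.0000. V = [p*·0.0000 + (1−p*)·0.0000]/1.11 = 0.0000. B = V − Δ·S = 0.0000.
(3,2): S=58.0697. Δ = (V_up−V_dn)/(S_up−S_dn) = (16.4734−0.0000)/(77.8134−38.3260) = 0.4172. V = [p*·16.4734 + (1−p*)·0.0000]/1.11 = 9.8212. B = V − Δ·S = -14.4044.
(3,3): S=117.8991. Δ = (V_up−V_dn)/(S_up−S_dn) = (96.6448−16.4734)/(157.9848−77.8134) = 1.0000. V = [p*·96.6448 + (1−p*)·16.4734]/1.11 = 62.6378. B = V − Δ·S = -55.2613.
(2,0): S=21.3444. Δ = (V_up−V_dn)/(S_up−S_dn) = (0.0000−0.0000)/(28.6015−14.0873) = 0.0000. V = [p*·0.0000 + (1−p*)·0.0000]/1.11 = 0.0000. B = V − Δ·S = 0.0000.
(2,1): S=43.3356. Δ = (V_up−V_dn)/(S_up−S_dn) = (9.8212−0.0000)/(58.0697−28.6015) = 0.3333. V = [p*·9.8212 + (1−p*)·0.0000]/1.11 = 5.8552. B = V − Δ·S = -8.5877.
(2,2): S=87.9844. Δ = (V_up−V_dn)/(S_up−S_dn) = (62.6378−9.8212)/(117.8991−58.0697) = 0.8828. V = [p*·62.6378 + (1−p*)·9.8212]/1.11 = 40.3364. B = V − Δ·S = -37.3352.
(1,0): S=32.3400. Δ = (V_up−V_dn)/(S_up−S_dn) = (5.8552−0.0000)/(43.3356−21.3444) = 0.2663. V = [p*·5.8552 + (1−p*)·0.0000]/1.11 = 3.4908. B = V − Δ·S = -5.1198.
(1,1): S=65.6600. Δ = (V_up−V_dn)/(S_up−S_dn) = (40.3364−5.8552)/(87.9844−43.3356) = 0.7723. V = [p*·40.3364 + (1−p*)·5.8552]/1.11 = 25.8321. B = V − Δ·S = -24.8755.
(0,0): S=49.0000. Δ = (V_up−V_dn)/(S_up−S_dn) = (25.8321−3.4908)/(65.6600−32.3400) = 0.6705. V = [p*·25.8321 + (1−p*)·3.4908]/1.11 = 16.4644. B = V − Δ·S = -16.3905.
The time-0 hedge costs 16.4644, which is the no-arbitrage price.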